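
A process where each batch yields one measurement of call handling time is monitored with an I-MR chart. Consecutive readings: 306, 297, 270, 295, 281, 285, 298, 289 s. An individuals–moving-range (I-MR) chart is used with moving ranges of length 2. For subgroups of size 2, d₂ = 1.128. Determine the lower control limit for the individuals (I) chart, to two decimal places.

X̄ = (306 + 297 + 270 + 295 + 281 + 285 + 298 + 289) / 8 = 290.1250
Moving ranges: 9, 27, 25, 14, 4, 13, 9; M̄R̄ = 101.0000 / 7 = 14.4286
LCL = X̄ − 3·M̄R̄/d₂ = 290.1250 − 3 × 14.4286 / 1.128 = 251.7511

251.75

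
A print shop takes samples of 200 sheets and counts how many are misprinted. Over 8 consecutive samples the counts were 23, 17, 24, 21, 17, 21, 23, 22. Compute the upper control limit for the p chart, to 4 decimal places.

0.1700

p̄ = Σdᵢ / (k·n) = 168 / (8 × 200) = 0.10500
UCL = p̄ + 3·√(p̄(1−p̄)/n) = 0.10500 + 3 × √(0.10500×0.89500/200) = 0.10500 + 3 × 0.02168 = 0.17003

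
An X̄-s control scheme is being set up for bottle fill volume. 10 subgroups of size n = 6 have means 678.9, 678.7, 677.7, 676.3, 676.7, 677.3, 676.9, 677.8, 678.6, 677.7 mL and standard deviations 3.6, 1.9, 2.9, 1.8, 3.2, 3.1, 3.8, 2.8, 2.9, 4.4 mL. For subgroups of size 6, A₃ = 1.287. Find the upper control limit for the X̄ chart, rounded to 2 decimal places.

X̄̄ = (678.9 + 678.7 + 677.7 + 676.3 + 676.7 + 677.3 + 676.9 + 677.8 + 678.6 + 677.7) / 10 = 677.6600
s̄ = (3.6 + 1.9 + 2.9 + 1.8 + 3.2 + 3.1 + 3.8 + 2.8 + 2.9 + 4.4) / 10 = 3.0400
UCL = X̄̄ + A₃·s̄ = 677.6600 + 1.287 × 3.0400 = 681.5725

681.57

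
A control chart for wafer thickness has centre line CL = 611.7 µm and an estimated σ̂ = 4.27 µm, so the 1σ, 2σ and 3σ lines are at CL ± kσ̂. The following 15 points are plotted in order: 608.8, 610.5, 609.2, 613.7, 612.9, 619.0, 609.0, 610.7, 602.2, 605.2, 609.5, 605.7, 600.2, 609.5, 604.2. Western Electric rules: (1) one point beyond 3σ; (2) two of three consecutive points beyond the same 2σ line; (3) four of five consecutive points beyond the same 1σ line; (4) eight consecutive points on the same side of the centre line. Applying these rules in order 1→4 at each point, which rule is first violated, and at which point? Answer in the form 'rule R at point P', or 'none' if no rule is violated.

Zone of each point (C = within 1σ̂, B = 1σ̂–2σ̂, A = 2σ̂–3σ̂, * = beyond 3σ̂; sign = side of CL): 1:-C, 2:-C, 3:-C, 4:+C, 5:+C, 6:+B, 7:-C, 8:-C, 9:-A, 10:-B, 11:-C, 12:-B, 13:-A, 14:-C, 15:-B
Rule 3 (four of five consecutive points beyond the same 1σ limit) is satisfied at point 13.

rule 3 at point 13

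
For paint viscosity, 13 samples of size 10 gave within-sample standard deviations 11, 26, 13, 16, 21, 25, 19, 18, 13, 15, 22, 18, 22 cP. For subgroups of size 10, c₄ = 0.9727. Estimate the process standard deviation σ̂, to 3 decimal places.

s̄ = (11 + 26 + 13 + 16 + 21 + 25 + 19 + 18 + 13 + 15 + 22 + 18 + 22) / 13 = 18.3846
σ̂ = s̄ / c₄ = 18.3846 / 0.9727 = 18.9006

18.901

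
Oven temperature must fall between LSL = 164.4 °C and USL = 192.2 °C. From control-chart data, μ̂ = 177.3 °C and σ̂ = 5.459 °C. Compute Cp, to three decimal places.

Cp = (USL − LSL) / (6σ̂) = (192.2 − 164.4) / (6 × 5.459) = 27.8000 / 32.7540 = 0.8488

0.849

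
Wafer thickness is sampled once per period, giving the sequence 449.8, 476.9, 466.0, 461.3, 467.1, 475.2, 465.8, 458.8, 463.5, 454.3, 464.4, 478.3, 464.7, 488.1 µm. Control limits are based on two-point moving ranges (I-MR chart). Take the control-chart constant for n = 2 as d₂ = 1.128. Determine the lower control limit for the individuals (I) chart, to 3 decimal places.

X̄ = (449.8 + 476.9 + 466.0 + 461.3 + 467.1 + 475.2 + 465.8 + 458.8 + 463.5 + 454.3 + 464.4 + 478.3 + 464.7 + 488.1) / 14 = 466.7286
Moving ranges: 27.1, 10.9, 4.7, 5.8, 8.1, 9.4, 7.0, 4.7, 9.2, 10.1, 13.9, 13.6, 23.4; M̄R̄ = 147.9000 / 13 = 11.3769
LCL = X̄ − 3·M̄R̄/d₂ = 466.7286 − 3 × 11.3769 / 1.128 = 436.4708

436.471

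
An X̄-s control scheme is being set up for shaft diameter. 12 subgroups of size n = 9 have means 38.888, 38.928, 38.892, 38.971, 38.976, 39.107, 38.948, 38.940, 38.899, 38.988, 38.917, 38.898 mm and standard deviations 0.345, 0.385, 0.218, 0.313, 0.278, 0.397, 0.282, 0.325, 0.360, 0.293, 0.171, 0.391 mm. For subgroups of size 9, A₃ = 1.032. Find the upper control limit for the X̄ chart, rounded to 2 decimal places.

39.27

X̄̄ = (38.888 + 38.928 + 38.892 + 38.971 + 38.976 + 39.107 + 38.948 + 38.940 + 38.899 + 38.988 + 38.917 + 38.898) / 12 = 38.9460
s̄ = (0.345 + 0.385 + 0.218 + 0.313 + 0.278 + 0.397 + 0.282 + 0.325 + 0.360 + 0.293 + 0.171 + 0.391) / 12 = 0.3132
UCL = X̄̄ + A₃·s̄ = 38.9460 + 1.032 × 0.3132 = 39.2692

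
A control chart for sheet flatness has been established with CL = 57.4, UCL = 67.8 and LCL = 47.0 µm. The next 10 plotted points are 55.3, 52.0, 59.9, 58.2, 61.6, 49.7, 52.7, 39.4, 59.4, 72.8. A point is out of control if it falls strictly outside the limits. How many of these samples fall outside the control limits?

2

Compare each point to [47.0, 67.8]: sample 8 = 39.4 < LCL; sample 10 = 72.8 > UCL.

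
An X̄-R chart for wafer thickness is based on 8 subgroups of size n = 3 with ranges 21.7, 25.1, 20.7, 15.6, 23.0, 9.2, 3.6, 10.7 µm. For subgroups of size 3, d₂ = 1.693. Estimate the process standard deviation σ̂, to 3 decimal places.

R̄ = (21.7 + 25.1 + 20.7 + 15.6 + 23.0 + 9.2 + 3.6 + 10.7) / 8 = 16.2000
σ̂ = R̄ / d₂ = 16.2000 / 1.693 = 9.5688

9.569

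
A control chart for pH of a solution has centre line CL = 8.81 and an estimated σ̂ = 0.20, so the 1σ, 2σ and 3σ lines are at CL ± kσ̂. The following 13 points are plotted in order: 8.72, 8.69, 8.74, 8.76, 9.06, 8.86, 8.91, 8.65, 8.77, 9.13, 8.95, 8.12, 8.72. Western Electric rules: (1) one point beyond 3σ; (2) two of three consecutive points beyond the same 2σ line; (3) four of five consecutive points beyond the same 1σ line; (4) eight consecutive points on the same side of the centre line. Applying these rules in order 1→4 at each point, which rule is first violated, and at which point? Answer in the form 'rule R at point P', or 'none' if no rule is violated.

Zone of each point (C = within 1σ̂, B = 1σ̂–2σ̂, A = 2σ̂–3σ̂, * = beyond 3σ̂; sign = side of CL): 1:-C, 2:-C, 3:-C, 4:-C, 5:+B, 6:+C, 7:+C, 8:-C, 9:-C, 10:+B, 11:+C, 12:-*, 13:-C
Rule 1 (one point beyond the 3σ limits) is satisfied at point 12.

rule 1 at point 12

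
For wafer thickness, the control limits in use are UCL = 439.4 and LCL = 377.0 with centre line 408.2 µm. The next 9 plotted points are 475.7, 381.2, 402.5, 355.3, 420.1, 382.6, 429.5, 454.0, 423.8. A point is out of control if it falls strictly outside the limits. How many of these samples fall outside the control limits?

3

Compare each point to [377.0, 439.4]: sample 1 = 475.7 > UCL; sample 4 = 355.3 < LCL; sample 8 = 454.0 > UCL.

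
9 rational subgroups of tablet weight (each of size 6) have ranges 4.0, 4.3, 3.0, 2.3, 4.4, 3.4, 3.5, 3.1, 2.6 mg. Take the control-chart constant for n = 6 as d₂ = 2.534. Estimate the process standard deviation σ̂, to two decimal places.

R̄ = (4.0 + 4.3 + 3.0 + 2.3 + 4.4 + 3.4 + 3.5 + 3.1 + 2.6) / 9 = 3.4000
σ̂ = R̄ / d₂ = 3.4000 / 2.534 = 1.3418

1.34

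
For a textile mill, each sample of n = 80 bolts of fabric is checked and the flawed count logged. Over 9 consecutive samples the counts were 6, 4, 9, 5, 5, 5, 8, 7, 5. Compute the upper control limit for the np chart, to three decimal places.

13.068

p̄ = Σdᵢ / (k·n) = 54 / (9 × 80) = 0.07500
UCL = np̄ + 3·√(np̄(1−p̄)) = 6.0000 + 3 × √(6.0000×0.92500) = 6.0000 + 3 × 2.3558 = 13.0675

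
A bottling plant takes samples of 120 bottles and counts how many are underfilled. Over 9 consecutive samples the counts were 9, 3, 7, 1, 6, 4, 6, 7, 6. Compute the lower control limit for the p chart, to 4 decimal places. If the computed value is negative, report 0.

0.0000

p̄ = Σdᵢ / (k·n) = 49 / (9 × 120) = 0.04537
LCL = p̄ − 3·√(p̄(1−p̄)/n) = 0.04537 − 3 × 0.01900 = -0.01162 → 0 (negative, so LCL = 0)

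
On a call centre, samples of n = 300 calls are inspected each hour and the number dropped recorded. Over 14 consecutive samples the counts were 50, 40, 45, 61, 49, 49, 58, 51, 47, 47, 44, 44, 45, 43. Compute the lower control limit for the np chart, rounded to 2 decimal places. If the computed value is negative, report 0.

p̄ = Σdᵢ / (k·n) = 673 / (14 × 300) = 0.16024
LCL = np̄ − 3·√(np̄(1−p̄)) = 48.0714 − 3 × 6.3536 = 29.0106

29.01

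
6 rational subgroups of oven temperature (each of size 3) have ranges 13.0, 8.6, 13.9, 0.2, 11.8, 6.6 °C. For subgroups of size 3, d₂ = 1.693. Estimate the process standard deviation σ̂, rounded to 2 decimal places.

5.33

R̄ = (13.0 + 8.6 + 13.9 + 0.2 + 11.8 + 6.6) / 6 = 9.0167
σ̂ = R̄ / d₂ = 9.0167 / 1.693 = 5.3259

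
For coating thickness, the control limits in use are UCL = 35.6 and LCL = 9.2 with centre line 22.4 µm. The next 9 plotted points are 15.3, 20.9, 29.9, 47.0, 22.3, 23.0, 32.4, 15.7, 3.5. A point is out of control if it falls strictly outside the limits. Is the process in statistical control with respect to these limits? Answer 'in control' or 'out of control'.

out of control

Compare each point to [9.2, 35.6]: sample 4 = 47.0 > UCL; sample 9 = 3.5 < LCL.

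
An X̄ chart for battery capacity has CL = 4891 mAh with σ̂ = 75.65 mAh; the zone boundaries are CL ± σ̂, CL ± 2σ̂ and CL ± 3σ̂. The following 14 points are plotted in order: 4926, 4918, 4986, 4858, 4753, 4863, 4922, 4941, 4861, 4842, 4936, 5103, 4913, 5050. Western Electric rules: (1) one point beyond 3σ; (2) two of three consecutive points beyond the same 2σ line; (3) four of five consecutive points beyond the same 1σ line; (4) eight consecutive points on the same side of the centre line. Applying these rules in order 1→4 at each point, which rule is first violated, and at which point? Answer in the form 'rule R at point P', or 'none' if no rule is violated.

Zone of each point (C = within 1σ̂, B = 1σ̂–2σ̂, A = 2σ̂–3σ̂, * = beyond 3σ̂; sign = side of CL): 1:+C, 2:+C, 3:+B, 4:-C, 5:-B, 6:-C, 7:+C, 8:+C, 9:-C, 10:-C, 11:+C, 12:+A, 13:+C, 14:+A
Rule 2 (two of three consecutive points beyond the same 2σ limit) is satisfied at point 14.

rule 2 at point 14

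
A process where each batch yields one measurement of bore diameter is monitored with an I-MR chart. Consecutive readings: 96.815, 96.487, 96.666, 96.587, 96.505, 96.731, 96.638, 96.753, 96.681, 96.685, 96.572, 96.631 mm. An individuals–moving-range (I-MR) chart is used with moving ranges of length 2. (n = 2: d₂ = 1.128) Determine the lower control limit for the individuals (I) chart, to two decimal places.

X̄ = (96.815 + 96.487 + 96.666 + 96.587 + 96.505 + 96.731 + 96.638 + 96.753 + 96.681 + 96.685 + 96.572 + 96.631) / 12 = 96.6459
Moving ranges: 0.328, 0.179, 0.079, 0.082, 0.226, 0.093, 0.115, 0.072, 0.004, 0.113, 0.059; M̄R̄ = 1.3500 / 11 = 0.1227
LCL = X̄ − 3·M̄R̄/d₂ = 96.6459 − 3 × 0.1227 / 1.128 = 96.3195

96.32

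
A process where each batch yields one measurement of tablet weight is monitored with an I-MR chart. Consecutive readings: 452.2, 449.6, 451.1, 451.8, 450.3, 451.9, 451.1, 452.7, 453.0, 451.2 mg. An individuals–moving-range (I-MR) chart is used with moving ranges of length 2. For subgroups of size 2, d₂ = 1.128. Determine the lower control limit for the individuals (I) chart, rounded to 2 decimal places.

447.83

X̄ = (452.2 + 449.6 + 451.1 + 451.8 + 450.3 + 451.9 + 451.1 + 452.7 + 453.0 + 451.2) / 10 = 451.4900
Moving ranges: 2.6, 1.5, 0.7, 1.5, 1.6, 0.8, 1.6, 0.3, 1.8; M̄R̄ = 12.4000 / 9 = 1.3778
LCL = X̄ − 3·M̄R̄/d₂ = 451.4900 − 3 × 1.3778 / 1.128 = 447.8257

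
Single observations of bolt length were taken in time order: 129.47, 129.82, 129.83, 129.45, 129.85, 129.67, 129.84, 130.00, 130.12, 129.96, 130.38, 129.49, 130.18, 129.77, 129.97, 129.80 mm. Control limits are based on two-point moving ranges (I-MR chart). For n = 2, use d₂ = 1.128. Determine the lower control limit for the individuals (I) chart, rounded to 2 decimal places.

X̄ = (129.47 + 129.82 + 129.83 + 129.45 + 129.85 + 129.67 + 129.84 + 130.00 + 130.12 + 129.96 + 130.38 + 129.49 + 130.18 + 129.77 + 129.97 + 129.80) / 16 = 129.8500
Moving ranges: 0.35, 0.01, 0.38, 0.40, 0.18, 0.17, 0.16, 0.12, 0.16, 0.42, 0.89, 0.69, 0.41, 0.20, 0.17; M̄R̄ = 4.7100 / 15 = 0.3140
LCL = X̄ − 3·M̄R̄/d₂ = 129.8500 − 3 × 0.3140 / 1.128 = 129.0149

129.01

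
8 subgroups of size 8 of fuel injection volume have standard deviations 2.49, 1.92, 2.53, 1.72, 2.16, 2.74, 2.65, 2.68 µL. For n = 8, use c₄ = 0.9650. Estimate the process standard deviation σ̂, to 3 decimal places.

s̄ = (2.49 + 1.92 + 2.53 + 1.72 + 2.16 + 2.74 + 2.65 + 2.68) / 8 = 2.3613
σ̂ = s̄ / c₄ = 2.3613 / 0.9650 = 2.4469

2.447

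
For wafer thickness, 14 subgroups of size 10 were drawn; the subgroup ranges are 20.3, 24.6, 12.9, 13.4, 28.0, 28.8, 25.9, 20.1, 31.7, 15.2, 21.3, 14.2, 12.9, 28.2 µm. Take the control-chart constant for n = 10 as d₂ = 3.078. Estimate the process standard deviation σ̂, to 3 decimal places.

R̄ = (20.3 + 24.6 + 12.9 + 13.4 + 28.0 + 28.8 + 25.9 + 20.1 + 31.7 + 15.2 + 21.3 + 14.2 + 12.9 + 28.2) / 14 = 21.2500
σ̂ = R̄ / d₂ = 21.2500 / 3.078 = 6.9038

6.904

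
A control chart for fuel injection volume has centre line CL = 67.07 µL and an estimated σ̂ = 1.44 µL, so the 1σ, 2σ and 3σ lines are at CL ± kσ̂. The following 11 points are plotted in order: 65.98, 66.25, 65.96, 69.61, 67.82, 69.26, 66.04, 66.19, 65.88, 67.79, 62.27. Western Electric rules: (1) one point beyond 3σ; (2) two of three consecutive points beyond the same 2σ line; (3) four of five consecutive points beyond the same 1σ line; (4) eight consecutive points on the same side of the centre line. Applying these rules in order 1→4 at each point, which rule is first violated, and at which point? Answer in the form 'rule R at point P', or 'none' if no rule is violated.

rule 1 at point 11

Zone of each point (C = within 1σ̂, B = 1σ̂–2σ̂, A = 2σ̂–3σ̂, * = beyond 3σ̂; sign = side of CL): 1:-C, 2:-C, 3:-C, 4:+B, 5:+C, 6:+B, 7:-C, 8:-C, 9:-C, 10:+C, 11:-*
Rule 1 (one point beyond the 3σ limits) is satisfied at point 11.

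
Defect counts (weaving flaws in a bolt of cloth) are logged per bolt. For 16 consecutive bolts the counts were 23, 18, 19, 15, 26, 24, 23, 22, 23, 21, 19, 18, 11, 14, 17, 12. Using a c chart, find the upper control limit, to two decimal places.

c̄ = (23 + 18 + 19 + 15 + 26 + 24 + 23 + 22 + 23 + 21 + 19 + 18 + 11 + 14 + 17 + 12) / 16 = 305 / 16 = 19.0625
UCL = c̄ + 3√c̄ = 19.0625 + 3 × √19.0625 = 19.0625 + 3 × 4.3661 = 32.1607

32.16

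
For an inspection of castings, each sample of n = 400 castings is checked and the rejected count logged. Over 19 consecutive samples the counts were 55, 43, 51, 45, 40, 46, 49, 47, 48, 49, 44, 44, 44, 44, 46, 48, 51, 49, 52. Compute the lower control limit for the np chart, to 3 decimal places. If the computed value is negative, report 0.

27.766

p̄ = Σdᵢ / (k·n) = 895 / (19 × 400) = 0.11776
LCL = np̄ − 3·√(np̄(1−p̄)) = 47.1053 − 3 × 6.4465 = 27.7656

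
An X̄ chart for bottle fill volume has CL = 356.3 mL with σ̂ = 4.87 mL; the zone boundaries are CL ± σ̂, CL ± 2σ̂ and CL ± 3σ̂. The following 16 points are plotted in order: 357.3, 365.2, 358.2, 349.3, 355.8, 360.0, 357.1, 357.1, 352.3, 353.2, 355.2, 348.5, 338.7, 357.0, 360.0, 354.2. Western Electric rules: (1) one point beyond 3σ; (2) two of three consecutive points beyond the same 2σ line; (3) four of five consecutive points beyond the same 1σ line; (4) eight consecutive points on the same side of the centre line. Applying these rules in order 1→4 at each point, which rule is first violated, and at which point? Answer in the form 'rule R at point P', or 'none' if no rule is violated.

rule 1 at point 13

Zone of each point (C = within 1σ̂, B = 1σ̂–2σ̂, A = 2σ̂–3σ̂, * = beyond 3σ̂; sign = side of CL): 1:+C, 2:+B, 3:+C, 4:-B, 5:-C, 6:+C, 7:+C, 8:+C, 9:-C, 10:-C, 11:-C, 12:-B, 13:-*, 14:+C, 15:+C, 16:-C
Rule 1 (one point beyond the 3σ limits) is satisfied at point 13.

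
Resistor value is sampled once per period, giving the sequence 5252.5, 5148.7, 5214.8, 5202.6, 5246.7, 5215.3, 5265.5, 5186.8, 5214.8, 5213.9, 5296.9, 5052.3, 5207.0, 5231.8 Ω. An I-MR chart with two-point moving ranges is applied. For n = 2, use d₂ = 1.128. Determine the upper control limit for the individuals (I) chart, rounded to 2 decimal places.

X̄ = (5252.5 + 5148.7 + 5214.8 + 5202.6 + 5246.7 + 5215.3 + 5265.5 + 5186.8 + 5214.8 + 5213.9 + 5296.9 + 5052.3 + 5207.0 + 5231.8) / 14 = 5210.6857
Moving ranges: 103.8, 66.1, 12.2, 44.1, 31.4, 50.2, 78.7, 28.0, 0.9, 83.0, 244.6, 154.7, 24.8; M̄R̄ = 922.5000 / 13 = 70.9615
UCL = X̄ + 3·M̄R̄/d₂ = 5210.6857 + 3 × 70.9615 / 1.128 = 5399.4132

5399.41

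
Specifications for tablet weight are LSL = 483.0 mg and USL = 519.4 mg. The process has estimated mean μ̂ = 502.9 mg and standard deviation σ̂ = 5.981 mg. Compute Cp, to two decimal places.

1.01

Cp = (USL − LSL) / (6σ̂) = (519.4 − 483.0) / (6 × 5.981) = 36.4000 / 35.8860 = 1.0143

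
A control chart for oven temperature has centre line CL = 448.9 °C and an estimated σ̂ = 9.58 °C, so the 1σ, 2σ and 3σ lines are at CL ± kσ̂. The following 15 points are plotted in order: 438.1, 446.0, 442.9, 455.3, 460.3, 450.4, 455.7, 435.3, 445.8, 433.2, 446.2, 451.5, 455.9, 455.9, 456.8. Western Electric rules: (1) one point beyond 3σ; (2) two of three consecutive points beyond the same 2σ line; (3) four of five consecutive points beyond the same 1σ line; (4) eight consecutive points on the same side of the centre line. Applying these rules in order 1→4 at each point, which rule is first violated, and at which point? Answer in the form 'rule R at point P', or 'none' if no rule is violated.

none

Zone of each point (C = within 1σ̂, B = 1σ̂–2σ̂, A = 2σ̂–3σ̂, * = beyond 3σ̂; sign = side of CL): 1:-B, 2:-C, 3:-C, 4:+C, 5:+B, 6:+C, 7:+C, 8:-B, 9:-C, 10:-B, 11:-C, 12:+C, 13:+C, 14:+C, 15:+C
No rule fires across all 15 points.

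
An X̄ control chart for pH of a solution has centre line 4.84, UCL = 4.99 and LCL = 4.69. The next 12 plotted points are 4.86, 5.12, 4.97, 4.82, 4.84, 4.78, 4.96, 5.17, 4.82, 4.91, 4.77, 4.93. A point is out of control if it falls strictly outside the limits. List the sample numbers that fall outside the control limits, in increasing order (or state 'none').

2, 8

Compare each point to [4.69, 4.99]: sample 2 = 5.12 > UCL; sample 8 = 5.17 > UCL.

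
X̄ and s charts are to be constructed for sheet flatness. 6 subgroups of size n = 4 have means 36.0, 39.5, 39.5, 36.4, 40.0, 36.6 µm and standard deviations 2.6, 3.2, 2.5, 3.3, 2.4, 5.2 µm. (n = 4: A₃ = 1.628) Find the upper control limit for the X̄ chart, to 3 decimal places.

X̄̄ = (36.0 + 39.5 + 39.5 + 36.4 + 40.0 + 36.6) / 6 = 38.0000
s̄ = (2.6 + 3.2 + 2.5 + 3.3 + 2.4 + 5.2) / 6 = 3.2000
UCL = X̄̄ + A₃·s̄ = 38.0000 + 1.628 × 3.2000 = 43.2096

43.210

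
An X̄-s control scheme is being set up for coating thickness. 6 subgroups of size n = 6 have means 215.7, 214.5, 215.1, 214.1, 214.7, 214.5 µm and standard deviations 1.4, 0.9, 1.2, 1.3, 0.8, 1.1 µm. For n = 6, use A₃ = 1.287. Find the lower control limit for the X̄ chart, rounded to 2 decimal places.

X̄̄ = (215.7 + 214.5 + 215.1 + 214.1 + 214.7 + 214.5) / 6 = 214.7667
s̄ = (1.4 + 0.9 + 1.2 + 1.3 + 0.8 + 1.1) / 6 = 1.1167
LCL = X̄̄ − A₃·s̄ = 214.7667 − 1.287 × 1.1167 = 213.3295

213.33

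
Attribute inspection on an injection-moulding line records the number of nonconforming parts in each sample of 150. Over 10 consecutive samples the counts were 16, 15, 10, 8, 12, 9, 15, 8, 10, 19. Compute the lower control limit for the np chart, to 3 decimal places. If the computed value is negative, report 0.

p̄ = Σdᵢ / (k·n) = 122 / (10 × 150) = 0.08133
LCL = np̄ − 3·√(np̄(1−p̄)) = 12.2000 − 3 × 3.3478 = 2.1566

2.157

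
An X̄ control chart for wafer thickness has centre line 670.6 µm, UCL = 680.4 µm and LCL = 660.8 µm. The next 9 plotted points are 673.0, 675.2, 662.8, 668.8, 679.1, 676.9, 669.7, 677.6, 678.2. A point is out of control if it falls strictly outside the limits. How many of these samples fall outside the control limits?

0

All 9 points lie within [660.8, 680.4].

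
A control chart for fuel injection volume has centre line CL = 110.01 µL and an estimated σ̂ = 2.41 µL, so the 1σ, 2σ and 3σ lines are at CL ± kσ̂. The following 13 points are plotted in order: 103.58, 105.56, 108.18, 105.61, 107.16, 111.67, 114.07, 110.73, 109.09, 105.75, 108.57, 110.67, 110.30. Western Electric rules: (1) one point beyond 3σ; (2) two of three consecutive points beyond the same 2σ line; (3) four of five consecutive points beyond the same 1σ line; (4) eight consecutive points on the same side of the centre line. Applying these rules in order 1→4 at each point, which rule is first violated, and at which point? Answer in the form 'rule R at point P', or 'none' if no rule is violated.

Zone of each point (C = within 1σ̂, B = 1σ̂–2σ̂, A = 2σ̂–3σ̂, * = beyond 3σ̂; sign = side of CL): 1:-A, 2:-B, 3:-C, 4:-B, 5:-B, 6:+C, 7:+B, 8:+C, 9:-C, 10:-B, 11:-C, 12:+C, 13:+C
Rule 3 (four of five consecutive points beyond the same 1σ limit) is satisfied at point 5.

rule 3 at point 5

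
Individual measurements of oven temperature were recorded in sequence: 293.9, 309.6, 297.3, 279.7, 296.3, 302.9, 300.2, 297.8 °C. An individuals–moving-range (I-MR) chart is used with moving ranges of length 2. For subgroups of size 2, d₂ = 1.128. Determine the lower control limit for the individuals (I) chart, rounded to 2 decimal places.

269.13

X̄ = (293.9 + 309.6 + 297.3 + 279.7 + 296.3 + 302.9 + 300.2 + 297.8) / 8 = 297.2125
Moving ranges: 15.7, 12.3, 17.6, 16.6, 6.6, 2.7, 2.4; M̄R̄ = 73.9000 / 7 = 10.5571
LCL = X̄ − 3·M̄R̄/d₂ = 297.2125 − 3 × 10.5571 / 1.128 = 269.1350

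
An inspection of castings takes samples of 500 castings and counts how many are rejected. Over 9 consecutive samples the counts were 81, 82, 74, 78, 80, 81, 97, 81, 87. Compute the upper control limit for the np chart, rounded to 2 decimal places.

p̄ = Σdᵢ / (k·n) = 741 / (9 × 500) = 0.16467
UCL = np̄ + 3·√(np̄(1−p̄)) = 82.3333 + 3 × √(82.3333×0.83533) = 82.3333 + 3 × 8.2931 = 107.2127

107.21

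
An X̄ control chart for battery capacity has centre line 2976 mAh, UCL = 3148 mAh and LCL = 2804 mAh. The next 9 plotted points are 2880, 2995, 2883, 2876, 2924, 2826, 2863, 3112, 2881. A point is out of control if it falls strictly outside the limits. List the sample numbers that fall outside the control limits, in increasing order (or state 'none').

none

All 9 points lie within [2804, 3148].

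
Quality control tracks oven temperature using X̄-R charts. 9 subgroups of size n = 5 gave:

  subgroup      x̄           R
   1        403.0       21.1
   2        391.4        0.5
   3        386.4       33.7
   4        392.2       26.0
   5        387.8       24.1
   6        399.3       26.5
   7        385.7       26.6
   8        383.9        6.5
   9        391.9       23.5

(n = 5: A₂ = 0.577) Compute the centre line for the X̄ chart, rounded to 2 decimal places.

X̄̄ = (403.0 + 391.4 + 386.4 + 392.2 + 387.8 + 399.3 + 385.7 + 383.9 + 391.9) / 9 = 3521.6000 / 9 = 391.2889
CL = X̄̄ = 391.2889

391.29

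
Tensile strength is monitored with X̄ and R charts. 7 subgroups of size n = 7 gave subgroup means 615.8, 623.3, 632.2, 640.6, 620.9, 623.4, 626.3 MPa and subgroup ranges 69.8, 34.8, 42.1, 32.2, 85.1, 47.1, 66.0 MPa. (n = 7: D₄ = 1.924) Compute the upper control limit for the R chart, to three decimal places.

R̄ = (69.8 + 34.8 + 42.1 + 32.2 + 85.1 + 47.1 + 66.0) / 7 = 377.1000 / 7 = 53.8714
UCL_R = D₄·R̄ = 1.924 × 53.8714 = 103.6486

103.649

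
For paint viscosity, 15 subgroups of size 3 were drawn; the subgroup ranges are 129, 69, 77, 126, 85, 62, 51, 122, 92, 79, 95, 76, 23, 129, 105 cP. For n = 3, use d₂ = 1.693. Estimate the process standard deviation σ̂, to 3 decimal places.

51.979

R̄ = (129 + 69 + 77 + 126 + 85 + 62 + 51 + 122 + 92 + 79 + 95 + 76 + 23 + 129 + 105) / 15 = 88.0000
σ̂ = R̄ / d₂ = 88.0000 / 1.693 = 51.9787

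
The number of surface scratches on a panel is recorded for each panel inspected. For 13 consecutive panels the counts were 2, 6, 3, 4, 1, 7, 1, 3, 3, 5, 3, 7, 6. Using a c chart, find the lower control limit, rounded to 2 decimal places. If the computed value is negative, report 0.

0.00

c̄ = (2 + 6 + 3 + 4 + 1 + 7 + 1 + 3 + 3 + 5 + 3 + 7 + 6) / 13 = 51 / 13 = 3.9231
LCL = c̄ − 3√c̄ = 3.9231 − 3 × 1.9807 = -2.0190 → 0 (cannot be negative)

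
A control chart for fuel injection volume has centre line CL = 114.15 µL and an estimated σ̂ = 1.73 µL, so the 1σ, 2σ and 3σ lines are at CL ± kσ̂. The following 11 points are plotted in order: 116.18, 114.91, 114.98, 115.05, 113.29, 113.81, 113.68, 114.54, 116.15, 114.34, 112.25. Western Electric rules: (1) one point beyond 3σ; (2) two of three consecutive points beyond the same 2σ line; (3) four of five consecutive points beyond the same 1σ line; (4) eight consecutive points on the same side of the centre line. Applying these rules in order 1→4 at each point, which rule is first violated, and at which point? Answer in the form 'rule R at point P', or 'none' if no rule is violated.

none

Zone of each point (C = within 1σ̂, B = 1σ̂–2σ̂, A = 2σ̂–3σ̂, * = beyond 3σ̂; sign = side of CL): 1:+B, 2:+C, 3:+C, 4:+C, 5:-C, 6:-C, 7:-C, 8:+C, 9:+B, 10:+C, 11:-B
No rule fires across all 11 points.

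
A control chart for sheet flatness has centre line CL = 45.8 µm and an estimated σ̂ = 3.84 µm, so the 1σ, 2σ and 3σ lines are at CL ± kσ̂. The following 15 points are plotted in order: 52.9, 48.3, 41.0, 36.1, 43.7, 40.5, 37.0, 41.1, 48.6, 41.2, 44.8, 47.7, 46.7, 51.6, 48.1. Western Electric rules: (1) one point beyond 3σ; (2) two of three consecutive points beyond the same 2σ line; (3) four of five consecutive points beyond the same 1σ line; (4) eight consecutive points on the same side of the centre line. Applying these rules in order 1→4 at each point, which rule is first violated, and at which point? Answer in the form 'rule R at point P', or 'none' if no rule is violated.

Zone of each point (C = within 1σ̂, B = 1σ̂–2σ̂, A = 2σ̂–3σ̂, * = beyond 3σ̂; sign = side of CL): 1:+B, 2:+C, 3:-B, 4:-A, 5:-C, 6:-B, 7:-A, 8:-B, 9:+C, 10:-B, 11:-C, 12:+C, 13:+C, 14:+B, 15:+C
Rule 3 (four of five consecutive points beyond the same 1σ limit) is satisfied at point 7.

rule 3 at point 7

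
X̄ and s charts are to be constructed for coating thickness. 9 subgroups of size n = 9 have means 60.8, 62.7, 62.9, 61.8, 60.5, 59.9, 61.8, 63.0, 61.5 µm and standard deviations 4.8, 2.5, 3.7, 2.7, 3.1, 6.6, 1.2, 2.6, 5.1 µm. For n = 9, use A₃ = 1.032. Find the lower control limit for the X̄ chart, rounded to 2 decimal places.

57.95

X̄̄ = (60.8 + 62.7 + 62.9 + 61.8 + 60.5 + 59.9 + 61.8 + 63.0 + 61.5) / 9 = 61.6556
s̄ = (4.8 + 2.5 + 3.7 + 2.7 + 3.1 + 6.6 + 1.2 + 2.6 + 5.1) / 9 = 3.5889
LCL = X̄̄ − A₃·s̄ = 61.6556 − 1.032 × 3.5889 = 57.9518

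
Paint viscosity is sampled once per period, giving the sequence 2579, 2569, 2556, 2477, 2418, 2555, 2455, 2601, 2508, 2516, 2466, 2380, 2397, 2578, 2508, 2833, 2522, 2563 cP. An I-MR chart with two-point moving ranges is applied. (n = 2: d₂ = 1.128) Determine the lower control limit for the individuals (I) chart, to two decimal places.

2256.70

X̄ = (2579 + 2569 + 2556 + 2477 + 2418 + 2555 + 2455 + 2601 + 2508 + 2516 + 2466 + 2380 + 2397 + 2578 + 2508 + 2833 + 2522 + 2563) / 18 = 2526.7222
Moving ranges: 10, 13, 79, 59, 137, 100, 146, 93, 8, 50, 86, 17, 181, 70, 325, 311, 41; M̄R̄ = 1726.0000 / 17 = 101.5294
LCL = X̄ − 3·M̄R̄/d₂ = 2526.7222 − 3 × 101.5294 / 1.128 = 2256.6972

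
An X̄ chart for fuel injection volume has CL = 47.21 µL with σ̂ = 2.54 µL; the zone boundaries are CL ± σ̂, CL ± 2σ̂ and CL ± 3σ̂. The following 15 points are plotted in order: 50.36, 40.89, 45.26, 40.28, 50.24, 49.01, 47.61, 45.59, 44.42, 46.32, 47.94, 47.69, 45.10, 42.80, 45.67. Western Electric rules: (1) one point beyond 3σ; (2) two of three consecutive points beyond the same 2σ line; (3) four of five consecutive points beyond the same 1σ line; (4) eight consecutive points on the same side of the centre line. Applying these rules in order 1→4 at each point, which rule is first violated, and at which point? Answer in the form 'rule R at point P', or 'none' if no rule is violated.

Zone of each point (C = within 1σ̂, B = 1σ̂–2σ̂, A = 2σ̂–3σ̂, * = beyond 3σ̂; sign = side of CL): 1:+B, 2:-A, 3:-C, 4:-A, 5:+B, 6:+C, 7:+C, 8:-C, 9:-B, 10:-C, 11:+C, 12:+C, 13:-C, 14:-B, 15:-C
Rule 2 (two of three consecutive points beyond the same 2σ limit) is satisfied at point 4.

rule 2 at point 4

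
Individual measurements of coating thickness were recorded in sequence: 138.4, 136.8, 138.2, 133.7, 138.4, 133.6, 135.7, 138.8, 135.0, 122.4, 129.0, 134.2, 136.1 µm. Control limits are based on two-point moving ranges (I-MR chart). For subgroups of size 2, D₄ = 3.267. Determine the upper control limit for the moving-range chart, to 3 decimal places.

Moving ranges: 1.6, 1.4, 4.5, 4.7, 4.8, 2.1, 3.1, 3.8, 12.6, 6.6, 5.2, 1.9; M̄R̄ = 52.3000 / 12 = 4.3583
UCL_MR = D₄·M̄R̄ = 3.267 × 4.3583 = 14.2387

14.239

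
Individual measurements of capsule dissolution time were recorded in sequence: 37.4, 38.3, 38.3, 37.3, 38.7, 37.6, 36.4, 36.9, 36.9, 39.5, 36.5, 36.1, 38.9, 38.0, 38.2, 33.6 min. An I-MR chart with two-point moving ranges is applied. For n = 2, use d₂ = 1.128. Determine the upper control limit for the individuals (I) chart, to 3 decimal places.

X̄ = (37.4 + 38.3 + 38.3 + 37.3 + 38.7 + 37.6 + 36.4 + 36.9 + 36.9 + 39.5 + 36.5 + 36.1 + 38.9 + 38.0 + 38.2 + 33.6) / 16 = 37.4125
Moving ranges: 0.9, 0.0, 1.0, 1.4, 1.1, 1.2, 0.5, 0.0, 2.6, 3.0, 0.4, 2.8, 0.9, 0.2, 4.6; M̄R̄ = 20.6000 / 15 = 1.3733
UCL = X̄ + 3·M̄R̄/d₂ = 37.4125 + 3 × 1.3733 / 1.128 = 41.0650

41.065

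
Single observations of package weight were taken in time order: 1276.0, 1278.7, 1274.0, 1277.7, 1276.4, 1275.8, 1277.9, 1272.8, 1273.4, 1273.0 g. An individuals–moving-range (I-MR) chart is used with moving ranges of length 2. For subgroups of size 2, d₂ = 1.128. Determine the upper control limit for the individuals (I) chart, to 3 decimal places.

1281.835

X̄ = (1276.0 + 1278.7 + 1274.0 + 1277.7 + 1276.4 + 1275.8 + 1277.9 + 1272.8 + 1273.4 + 1273.0) / 10 = 1275.5700
Moving ranges: 2.7, 4.7, 3.7, 1.3, 0.6, 2.1, 5.1, 0.6, 0.4; M̄R̄ = 21.2000 / 9 = 2.3556
UCL = X̄ + 3·M̄R̄/d₂ = 1275.5700 + 3 × 2.3556 / 1.128 = 1281.8348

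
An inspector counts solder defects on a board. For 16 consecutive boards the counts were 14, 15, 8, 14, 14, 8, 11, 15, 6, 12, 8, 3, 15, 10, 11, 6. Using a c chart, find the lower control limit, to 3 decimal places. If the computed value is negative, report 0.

0.846

c̄ = (14 + 15 + 8 + 14 + 14 + 8 + 11 + 15 + 6 + 12 + 8 + 3 + 15 + 10 + 11 + 6) / 16 = 170 / 16 = 10.6250
LCL = c̄ − 3√c̄ = 10.6250 − 3 × 3.2596 = 0.8462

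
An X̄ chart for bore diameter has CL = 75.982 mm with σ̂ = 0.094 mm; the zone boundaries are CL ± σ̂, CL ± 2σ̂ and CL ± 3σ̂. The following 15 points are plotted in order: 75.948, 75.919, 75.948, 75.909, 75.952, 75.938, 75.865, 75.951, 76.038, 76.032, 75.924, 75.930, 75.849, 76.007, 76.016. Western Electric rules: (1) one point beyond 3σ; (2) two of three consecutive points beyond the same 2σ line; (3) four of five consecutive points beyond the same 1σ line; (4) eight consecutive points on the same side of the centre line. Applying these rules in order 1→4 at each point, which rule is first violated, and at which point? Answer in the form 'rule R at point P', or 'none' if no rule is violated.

rule 4 at point 8

Zone of each point (C = within 1σ̂, B = 1σ̂–2σ̂, A = 2σ̂–3σ̂, * = beyond 3σ̂; sign = side of CL): 1:-C, 2:-C, 3:-C, 4:-C, 5:-C, 6:-C, 7:-B, 8:-C, 9:+C, 10:+C, 11:-C, 12:-C, 13:-B, 14:+C, 15:+C
Rule 4 (eight consecutive points on the same side of the centre line) is satisfied at point 8.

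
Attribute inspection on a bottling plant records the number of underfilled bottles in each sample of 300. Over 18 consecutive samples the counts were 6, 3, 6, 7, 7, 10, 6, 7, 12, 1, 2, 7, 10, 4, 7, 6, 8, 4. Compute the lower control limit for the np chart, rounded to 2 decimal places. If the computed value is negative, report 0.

p̄ = Σdᵢ / (k·n) = 113 / (18 × 300) = 0.02093
LCL = np̄ − 3·√(np̄(1−p̄)) = 6.2778 − 3 × 2.4792 = -1.1598 → 0 (negative, so LCL = 0)

0.00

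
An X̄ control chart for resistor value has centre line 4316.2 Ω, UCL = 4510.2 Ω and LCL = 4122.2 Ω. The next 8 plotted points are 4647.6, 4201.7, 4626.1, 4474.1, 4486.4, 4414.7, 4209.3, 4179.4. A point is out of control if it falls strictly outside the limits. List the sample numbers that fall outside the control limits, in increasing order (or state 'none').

1, 3

Compare each point to [4122.2, 4510.2]: sample 1 = 4647.6 > UCL; sample 3 = 4626.1 > UCL.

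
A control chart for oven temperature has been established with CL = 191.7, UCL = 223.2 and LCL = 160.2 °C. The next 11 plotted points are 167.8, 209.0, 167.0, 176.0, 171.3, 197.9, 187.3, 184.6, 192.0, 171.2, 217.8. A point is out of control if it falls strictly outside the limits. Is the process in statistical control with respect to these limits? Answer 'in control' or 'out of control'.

in control

All 11 points lie within [160.2, 223.2].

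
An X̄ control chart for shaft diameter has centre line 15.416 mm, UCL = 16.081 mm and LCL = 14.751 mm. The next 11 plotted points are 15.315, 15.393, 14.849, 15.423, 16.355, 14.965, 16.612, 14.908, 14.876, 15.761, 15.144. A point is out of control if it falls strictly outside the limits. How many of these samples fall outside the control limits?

Compare each point to [14.751, 16.081]: sample 5 = 16.355 > UCL; sample 7 = 16.612 > UCL.

2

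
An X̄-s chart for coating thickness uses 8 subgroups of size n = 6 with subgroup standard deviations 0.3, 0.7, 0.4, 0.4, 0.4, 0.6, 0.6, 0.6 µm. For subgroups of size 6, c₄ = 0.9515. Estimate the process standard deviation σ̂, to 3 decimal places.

s̄ = (0.3 + 0.7 + 0.4 + 0.4 + 0.4 + 0.6 + 0.6 + 0.6) / 8 = 0.5000
σ̂ = s̄ / c₄ = 0.5000 / 0.9515 = 0.5255

0.525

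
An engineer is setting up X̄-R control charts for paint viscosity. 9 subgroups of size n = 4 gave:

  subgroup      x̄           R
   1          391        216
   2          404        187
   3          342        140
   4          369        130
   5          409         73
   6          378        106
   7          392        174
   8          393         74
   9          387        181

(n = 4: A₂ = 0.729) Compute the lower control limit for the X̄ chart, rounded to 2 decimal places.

X̄̄ = (391 + 404 + 342 + 369 + 409 + 378 + 392 + 393 + 387) / 9 = 3465.0000 / 9 = 385.0000
R̄ = (216 + 187 + 140 + 130 + 73 + 106 + 174 + 74 + 181) / 9 = 1281.0000 / 9 = 142.3333
LCL = X̄̄ − A₂·R̄ = 385.0000 − 0.729 × 142.3333 = 281.2390

281.24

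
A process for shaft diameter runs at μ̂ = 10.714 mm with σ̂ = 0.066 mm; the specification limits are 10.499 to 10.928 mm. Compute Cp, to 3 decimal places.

Cp = (USL − LSL) / (6σ̂) = (10.928 − 10.499) / (6 × 0.066) = 0.4290 / 0.3960 = 1.0833

1.083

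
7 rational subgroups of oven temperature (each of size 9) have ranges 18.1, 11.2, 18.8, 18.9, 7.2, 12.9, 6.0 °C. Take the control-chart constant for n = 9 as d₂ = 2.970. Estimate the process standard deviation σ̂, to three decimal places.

4.478

R̄ = (18.1 + 11.2 + 18.8 + 18.9 + 7.2 + 12.9 + 6.0) / 7 = 13.3000
σ̂ = R̄ / d₂ = 13.3000 / 2.970 = 4.4781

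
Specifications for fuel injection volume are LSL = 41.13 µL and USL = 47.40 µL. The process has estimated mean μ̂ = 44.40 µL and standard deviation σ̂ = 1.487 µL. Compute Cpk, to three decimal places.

Cpu = (USL − μ̂) / (3σ̂) = (47.40 − 44.40) / (3 × 1.487) = 0.6725; Cpl = (μ̂ − LSL) / (3σ̂) = (44.40 − 41.13) / (3 × 1.487) = 0.7330; Cpk = min(Cpu, Cpl) = 0.6725

0.672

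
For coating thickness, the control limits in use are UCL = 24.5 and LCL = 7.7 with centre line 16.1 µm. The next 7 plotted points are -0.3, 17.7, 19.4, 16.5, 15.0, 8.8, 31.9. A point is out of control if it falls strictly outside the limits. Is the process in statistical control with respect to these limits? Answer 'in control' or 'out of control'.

Compare each point to [7.7, 24.5]: sample 1 = -0.3 < LCL; sample 7 = 31.9 > UCL.

out of control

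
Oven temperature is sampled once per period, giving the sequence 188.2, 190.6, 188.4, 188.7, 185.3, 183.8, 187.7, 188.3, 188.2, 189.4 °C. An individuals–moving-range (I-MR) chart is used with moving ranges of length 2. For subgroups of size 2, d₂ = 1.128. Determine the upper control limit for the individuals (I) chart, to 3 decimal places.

X̄ = (188.2 + 190.6 + 188.4 + 188.7 + 185.3 + 183.8 + 187.7 + 188.3 + 188.2 + 189.4) / 10 = 187.8600
Moving ranges: 2.4, 2.2, 0.3, 3.4, 1.5, 3.9, 0.6, 0.1, 1.2; M̄R̄ = 15.6000 / 9 = 1.7333
UCL = X̄ + 3·M̄R̄/d₂ = 187.8600 + 3 × 1.7333 / 1.128 = 192.4699

192.470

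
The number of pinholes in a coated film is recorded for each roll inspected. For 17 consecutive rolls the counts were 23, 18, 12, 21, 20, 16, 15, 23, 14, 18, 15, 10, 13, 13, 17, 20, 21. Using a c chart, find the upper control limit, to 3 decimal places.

29.369

c̄ = (23 + 18 + 12 + 21 + 20 + 16 + 15 + 23 + 14 + 18 + 15 + 10 + 13 + 13 + 17 + 20 + 21) / 17 = 289 / 17 = 17.0000
UCL = c̄ + 3√c̄ = 17.0000 + 3 × √17.0000 = 17.0000 + 3 × 4.1231 = 29.3693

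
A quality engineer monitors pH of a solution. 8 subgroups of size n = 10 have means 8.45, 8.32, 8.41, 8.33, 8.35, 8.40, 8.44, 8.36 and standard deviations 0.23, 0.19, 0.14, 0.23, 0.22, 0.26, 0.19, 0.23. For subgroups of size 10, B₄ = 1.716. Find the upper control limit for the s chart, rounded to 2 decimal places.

0.36

s̄ = (0.23 + 0.19 + 0.14 + 0.23 + 0.22 + 0.26 + 0.19 + 0.23) / 8 = 0.2112
UCL_s = B₄·s̄ = 1.716 × 0.2112 = 0.3625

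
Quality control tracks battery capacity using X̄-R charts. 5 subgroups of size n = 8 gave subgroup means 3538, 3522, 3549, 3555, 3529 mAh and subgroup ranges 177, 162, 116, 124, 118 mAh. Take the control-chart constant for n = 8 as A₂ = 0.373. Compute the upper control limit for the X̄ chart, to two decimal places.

3590.60

X̄̄ = (3538 + 3522 + 3549 + 3555 + 3529) / 5 = 17693.0000 / 5 = 3538.6000
R̄ = (177 + 162 + 116 + 124 + 118) / 5 = 697.0000 / 5 = 139.4000
UCL = X̄̄ + A₂·R̄ = 3538.6000 + 0.373 × 139.4000 = 3590.5962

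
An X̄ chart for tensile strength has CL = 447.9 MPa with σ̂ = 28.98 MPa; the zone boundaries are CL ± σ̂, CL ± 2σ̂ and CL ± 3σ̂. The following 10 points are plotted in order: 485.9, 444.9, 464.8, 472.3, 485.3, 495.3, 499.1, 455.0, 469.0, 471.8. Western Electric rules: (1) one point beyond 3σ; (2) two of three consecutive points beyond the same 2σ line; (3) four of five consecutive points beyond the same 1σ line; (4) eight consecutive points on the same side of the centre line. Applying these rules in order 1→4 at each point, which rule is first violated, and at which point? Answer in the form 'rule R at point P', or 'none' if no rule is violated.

Zone of each point (C = within 1σ̂, B = 1σ̂–2σ̂, A = 2σ̂–3σ̂, * = beyond 3σ̂; sign = side of CL): 1:+B, 2:-C, 3:+C, 4:+C, 5:+B, 6:+B, 7:+B, 8:+C, 9:+C, 10:+C
Rule 4 (eight consecutive points on the same side of the centre line) is satisfied at point 10.

rule 4 at point 10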